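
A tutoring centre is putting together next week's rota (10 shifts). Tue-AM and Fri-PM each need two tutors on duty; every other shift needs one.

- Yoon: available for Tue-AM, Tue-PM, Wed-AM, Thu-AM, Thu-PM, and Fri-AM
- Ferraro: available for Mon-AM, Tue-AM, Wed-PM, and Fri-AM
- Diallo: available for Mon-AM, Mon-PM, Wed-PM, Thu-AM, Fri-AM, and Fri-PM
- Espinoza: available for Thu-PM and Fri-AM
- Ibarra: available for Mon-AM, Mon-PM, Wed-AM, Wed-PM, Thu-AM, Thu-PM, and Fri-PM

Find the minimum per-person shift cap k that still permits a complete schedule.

3

With 5 tutors and 12 worker-slots to fill, someone must work at least ⌈12/5⌉ = 3 shifts, so k ≥ 3.
k = 3 works: Mon-AM→Ferraro, Mon-PM→Diallo, Tue-AM→Yoon+Ferraro, Tue-PM→Yoon, Wed-AM→Yoon, Wed-PM→Ferraro, Thu-AM→Diallo, Thu-PM→Espinoza, Fri-AM→Espinoza, Fri-PM→Diallo+Ibarra.
Loads: Yoon 3, Ferraro 3, Diallo 3, Espinoza 2, Ibarra 1 — all ≤ 3.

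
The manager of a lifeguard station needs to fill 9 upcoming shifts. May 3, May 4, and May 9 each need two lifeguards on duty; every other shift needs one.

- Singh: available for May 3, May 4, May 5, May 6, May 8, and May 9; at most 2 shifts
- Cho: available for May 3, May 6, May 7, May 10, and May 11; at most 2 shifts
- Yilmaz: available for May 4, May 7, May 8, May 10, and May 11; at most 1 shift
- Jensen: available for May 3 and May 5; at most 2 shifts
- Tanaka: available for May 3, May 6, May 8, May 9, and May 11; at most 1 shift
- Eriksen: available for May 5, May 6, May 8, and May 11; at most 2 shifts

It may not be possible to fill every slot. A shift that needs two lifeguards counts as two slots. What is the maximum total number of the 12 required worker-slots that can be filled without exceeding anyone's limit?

10

Total capacity across all lifeguards is 2+2+1+2+1+2 = 10, and 12 slots are needed, so at most 10 can be filled.
An assignment achieving 10: May 3→Jensen, May 4→Singh+Yilmaz, May 5→Jensen, May 6→Eriksen, May 7→Cho, May 8→Eriksen, May 9→Singh+Tanaka, May 10→Cho.
Loads: Singh 2/2, Cho 2/2, Yilmaz 1/1, Jensen 2/2, Tanaka 1/1, Eriksen 2/2.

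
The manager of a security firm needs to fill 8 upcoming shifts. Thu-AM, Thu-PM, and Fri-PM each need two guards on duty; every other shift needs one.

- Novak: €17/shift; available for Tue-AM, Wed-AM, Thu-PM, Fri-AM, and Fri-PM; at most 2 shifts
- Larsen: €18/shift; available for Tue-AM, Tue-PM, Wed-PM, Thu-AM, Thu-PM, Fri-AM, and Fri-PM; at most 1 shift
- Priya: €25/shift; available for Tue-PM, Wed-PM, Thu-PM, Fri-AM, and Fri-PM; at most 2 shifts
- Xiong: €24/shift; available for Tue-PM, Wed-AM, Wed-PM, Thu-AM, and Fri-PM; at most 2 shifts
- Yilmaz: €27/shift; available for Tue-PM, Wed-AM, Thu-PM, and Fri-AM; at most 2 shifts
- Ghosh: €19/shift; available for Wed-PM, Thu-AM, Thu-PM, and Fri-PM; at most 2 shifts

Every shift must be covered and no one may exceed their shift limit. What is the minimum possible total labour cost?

€242

Picking the cheapest available guard for each shift independently would cost €194, but that ignores the shift limits.
An optimal schedule: Tue-AM→Novak, Tue-PM→Priya, Wed-AM→Novak, Wed-PM→Priya, Thu-AM→Larsen+Xiong, Thu-PM→Yilmaz+Ghosh, Fri-AM→Yilmaz, Fri-PM→Xiong+Ghosh.
Total: 17 + 25 + 17 + 25 + 18 + 24 + 27 + 19 + 27 + 24 + 19 = €242.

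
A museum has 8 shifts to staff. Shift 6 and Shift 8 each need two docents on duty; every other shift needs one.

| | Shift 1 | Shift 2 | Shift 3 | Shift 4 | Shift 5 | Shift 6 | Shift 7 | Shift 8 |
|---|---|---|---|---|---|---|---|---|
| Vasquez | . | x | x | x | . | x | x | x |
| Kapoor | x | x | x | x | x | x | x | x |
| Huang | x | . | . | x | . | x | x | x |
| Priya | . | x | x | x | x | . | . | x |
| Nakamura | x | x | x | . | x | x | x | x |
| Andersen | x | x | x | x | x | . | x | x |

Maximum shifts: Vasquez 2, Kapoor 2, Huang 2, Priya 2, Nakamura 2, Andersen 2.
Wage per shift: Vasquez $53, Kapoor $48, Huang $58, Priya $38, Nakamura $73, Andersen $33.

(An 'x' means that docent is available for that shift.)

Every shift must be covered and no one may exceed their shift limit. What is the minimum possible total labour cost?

Picking the cheapest available docent for each shift independently would cost $370, but that ignores the shift limits.
An optimal schedule: Shift 1→Andersen, Shift 2→Priya, Shift 3→Priya, Shift 4→Kapoor, Shift 5→Andersen, Shift 6→Vasquez+Huang, Shift 7→Kapoor, Shift 8→Vasquez+Huang.
Total: 33 + 38 + 38 + 48 + 33 + 53 + 58 + 48 + 53 + 58 = $460.

$460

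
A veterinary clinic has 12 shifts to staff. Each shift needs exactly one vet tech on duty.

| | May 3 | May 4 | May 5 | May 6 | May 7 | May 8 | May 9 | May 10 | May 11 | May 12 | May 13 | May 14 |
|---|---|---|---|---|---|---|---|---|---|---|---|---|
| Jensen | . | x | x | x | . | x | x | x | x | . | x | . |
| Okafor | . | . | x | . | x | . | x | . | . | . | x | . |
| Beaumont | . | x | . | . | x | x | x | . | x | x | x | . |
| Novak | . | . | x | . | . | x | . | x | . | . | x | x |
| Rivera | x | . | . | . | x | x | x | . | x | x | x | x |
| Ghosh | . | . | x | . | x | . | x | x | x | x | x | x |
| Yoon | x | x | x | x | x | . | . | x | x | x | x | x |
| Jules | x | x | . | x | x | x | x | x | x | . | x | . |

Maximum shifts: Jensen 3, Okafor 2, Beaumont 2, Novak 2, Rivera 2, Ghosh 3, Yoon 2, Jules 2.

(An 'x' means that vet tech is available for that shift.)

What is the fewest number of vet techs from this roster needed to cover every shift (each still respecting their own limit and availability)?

12 slots to fill and no one can take more than 3, so at least ⌈12/3⌉ = 4 vet techs are needed.
Any 4 vet techs together have capacity at most 3+3+2+2 = 10 < 12 slots, so 4 can never suffice.
Jensen, Okafor, Beaumont, Rivera, and Ghosh alone can cover everything: May 3→Rivera, May 4→Jensen, May 5→Okafor, May 6→Jensen, May 7→Okafor, May 8→Beaumont, May 9→Ghosh, May 10→Jensen, May 11→Ghosh, May 12→Beaumont, May 13→Ghosh, May 14→Rivera.

5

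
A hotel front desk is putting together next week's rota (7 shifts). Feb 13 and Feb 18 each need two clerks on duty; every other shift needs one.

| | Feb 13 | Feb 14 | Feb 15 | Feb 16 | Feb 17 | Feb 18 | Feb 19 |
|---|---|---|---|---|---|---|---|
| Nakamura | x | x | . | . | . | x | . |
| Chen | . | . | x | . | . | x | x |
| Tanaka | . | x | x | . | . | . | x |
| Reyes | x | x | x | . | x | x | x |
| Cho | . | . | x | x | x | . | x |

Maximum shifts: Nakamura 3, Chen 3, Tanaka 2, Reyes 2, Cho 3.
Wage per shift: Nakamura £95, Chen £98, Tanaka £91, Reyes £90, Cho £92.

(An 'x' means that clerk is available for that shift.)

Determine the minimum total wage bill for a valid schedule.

£828

Feb 13 can only be covered by Nakamura and Reyes, so that assignment is forced.
Feb 16 can only be covered by Cho, so that assignment is forced.
Picking the cheapest available clerk for each shift independently would cost £822, but that ignores the shift limits.
An optimal schedule: Feb 13→Reyes+Nakamura, Feb 14→Tanaka, Feb 15→Tanaka, Feb 16→Cho, Feb 17→Cho, Feb 18→Reyes+Nakamura, Feb 19→Cho.
Total: 90 + 95 + 91 + 91 + 92 + 92 + 90 + 95 + 92 = £828.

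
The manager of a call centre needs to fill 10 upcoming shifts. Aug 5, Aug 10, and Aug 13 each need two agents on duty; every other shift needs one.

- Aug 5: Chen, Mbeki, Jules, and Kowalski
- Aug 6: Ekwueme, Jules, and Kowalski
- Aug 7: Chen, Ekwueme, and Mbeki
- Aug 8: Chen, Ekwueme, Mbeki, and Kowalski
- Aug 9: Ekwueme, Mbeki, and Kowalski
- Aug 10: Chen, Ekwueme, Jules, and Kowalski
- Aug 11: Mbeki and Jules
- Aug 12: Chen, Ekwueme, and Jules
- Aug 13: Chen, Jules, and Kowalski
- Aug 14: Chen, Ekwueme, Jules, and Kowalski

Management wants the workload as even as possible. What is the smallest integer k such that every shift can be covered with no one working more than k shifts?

3

With 5 agents and 13 worker-slots to fill, someone must work at least ⌈13/5⌉ = 3 shifts, so k ≥ 3.
k = 3 works: Aug 5→Mbeki+Kowalski, Aug 6→Ekwueme, Aug 7→Chen, Aug 8→Ekwueme, Aug 9→Ekwueme, Aug 10→Jules+Kowalski, Aug 11→Mbeki, Aug 12→Chen, Aug 13→Chen+Jules, Aug 14→Jules.
Loads: Chen 3, Ekwueme 3, Mbeki 2, Jules 3, Kowalski 2 — all ≤ 3.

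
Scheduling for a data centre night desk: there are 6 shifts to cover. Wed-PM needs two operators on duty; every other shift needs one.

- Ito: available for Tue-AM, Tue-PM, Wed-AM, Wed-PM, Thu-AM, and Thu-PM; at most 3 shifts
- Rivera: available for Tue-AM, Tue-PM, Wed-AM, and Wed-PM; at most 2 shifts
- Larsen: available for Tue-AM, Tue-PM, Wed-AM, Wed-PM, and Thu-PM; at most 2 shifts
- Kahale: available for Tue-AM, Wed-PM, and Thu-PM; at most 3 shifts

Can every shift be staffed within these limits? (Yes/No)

Yes

Thu-AM can only be covered by Ito, so that assignment is forced.
One valid schedule: Tue-AM→Rivera, Tue-PM→Ito, Wed-AM→Ito, Wed-PM→Rivera+Larsen, Thu-AM→Ito, Thu-PM→Larsen.
Loads: Ito 3/3, Rivera 2/2, Larsen 2/2, Kahale 0/3 — all within limits.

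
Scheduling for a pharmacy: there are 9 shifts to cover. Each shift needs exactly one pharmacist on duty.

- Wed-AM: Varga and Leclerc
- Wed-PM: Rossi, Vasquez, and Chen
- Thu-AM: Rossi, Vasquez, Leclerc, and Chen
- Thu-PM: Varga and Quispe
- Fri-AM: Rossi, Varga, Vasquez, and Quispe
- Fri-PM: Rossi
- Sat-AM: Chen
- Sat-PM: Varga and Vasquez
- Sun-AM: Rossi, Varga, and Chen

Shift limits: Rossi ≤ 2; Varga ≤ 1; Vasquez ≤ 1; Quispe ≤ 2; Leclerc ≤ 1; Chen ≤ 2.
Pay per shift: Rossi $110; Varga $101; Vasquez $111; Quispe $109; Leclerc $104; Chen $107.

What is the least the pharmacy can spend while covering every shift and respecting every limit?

$968

Fri-PM can only be covered by Rossi, so that assignment is forced.
Sat-AM can only be covered by Chen, so that assignment is forced.
Picking the cheapest available pharmacist for each shift independently would cost $933, but that ignores the shift limits.
An optimal schedule: Wed-AM→Varga, Wed-PM→Rossi, Thu-AM→Leclerc, Thu-PM→Quispe, Fri-AM→Quispe, Fri-PM→Rossi, Sat-AM→Chen, Sat-PM→Vasquez, Sun-AM→Chen.
Total: 101 + 110 + 104 + 109 + 109 + 110 + 107 + 111 + 107 = $968.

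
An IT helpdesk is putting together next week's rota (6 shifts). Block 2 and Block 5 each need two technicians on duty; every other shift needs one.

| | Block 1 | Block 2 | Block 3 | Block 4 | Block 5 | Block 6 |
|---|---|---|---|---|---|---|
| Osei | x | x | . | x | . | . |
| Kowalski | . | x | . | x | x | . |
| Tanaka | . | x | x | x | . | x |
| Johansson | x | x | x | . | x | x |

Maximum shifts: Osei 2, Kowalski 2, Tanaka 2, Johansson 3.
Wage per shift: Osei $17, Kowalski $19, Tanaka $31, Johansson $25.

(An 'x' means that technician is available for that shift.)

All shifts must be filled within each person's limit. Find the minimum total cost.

$178

Block 5 can only be covered by Kowalski and Johansson, so that assignment is forced.
Picking the cheapest available technician for each shift independently would cost $164, but that ignores the shift limits.
An optimal schedule: Block 1→Osei, Block 2→Kowalski+Tanaka, Block 3→Johansson, Block 4→Osei, Block 5→Kowalski+Johansson, Block 6→Johansson.
Total: 17 + 19 + 31 + 25 + 17 + 19 + 25 + 25 = $178.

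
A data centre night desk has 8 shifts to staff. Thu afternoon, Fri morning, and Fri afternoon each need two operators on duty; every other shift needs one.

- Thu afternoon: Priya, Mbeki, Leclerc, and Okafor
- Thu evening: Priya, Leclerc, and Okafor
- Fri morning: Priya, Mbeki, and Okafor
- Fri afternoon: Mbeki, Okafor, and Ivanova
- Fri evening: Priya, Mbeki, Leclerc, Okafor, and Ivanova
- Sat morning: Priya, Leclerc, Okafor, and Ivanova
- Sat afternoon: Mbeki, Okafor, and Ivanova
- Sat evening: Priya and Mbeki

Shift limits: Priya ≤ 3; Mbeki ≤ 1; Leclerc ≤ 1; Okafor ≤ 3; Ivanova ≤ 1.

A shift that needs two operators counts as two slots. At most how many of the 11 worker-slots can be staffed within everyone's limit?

9

Total capacity across all operators is 3+1+1+3+1 = 9, and 11 slots are needed, so at most 9 can be filled.
An assignment achieving 9: Thu afternoon→Leclerc+Okafor, Thu evening→Priya, Fri morning→Priya+Mbeki, Fri afternoon→Okafor+Ivanova, Sat afternoon→Okafor, Sat evening→Priya.
Loads: Priya 3/3, Mbeki 1/1, Leclerc 1/1, Okafor 3/3, Ivanova 1/1.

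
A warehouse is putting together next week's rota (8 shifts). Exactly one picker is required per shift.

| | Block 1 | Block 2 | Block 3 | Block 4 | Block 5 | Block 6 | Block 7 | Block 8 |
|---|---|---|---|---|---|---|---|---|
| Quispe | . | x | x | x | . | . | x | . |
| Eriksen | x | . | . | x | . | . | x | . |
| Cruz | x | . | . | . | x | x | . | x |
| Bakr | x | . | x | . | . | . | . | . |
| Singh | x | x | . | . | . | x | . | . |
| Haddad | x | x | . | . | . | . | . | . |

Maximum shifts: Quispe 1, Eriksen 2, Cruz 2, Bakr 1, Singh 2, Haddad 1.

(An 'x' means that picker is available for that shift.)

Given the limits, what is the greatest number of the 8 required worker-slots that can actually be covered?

8

Total capacity across all pickers is 1+2+2+1+2+1 = 9, and 8 slots are needed, so at most 8 can be filled.
An assignment achieving 8: Block 1→Bakr, Block 2→Singh, Block 3→Quispe, Block 4→Eriksen, Block 5→Cruz, Block 6→Singh, Block 7→Eriksen, Block 8→Cruz.
Loads: Quispe 1/1, Eriksen 2/2, Cruz 2/2, Bakr 1/1, Singh 2/2, Haddad 0/1.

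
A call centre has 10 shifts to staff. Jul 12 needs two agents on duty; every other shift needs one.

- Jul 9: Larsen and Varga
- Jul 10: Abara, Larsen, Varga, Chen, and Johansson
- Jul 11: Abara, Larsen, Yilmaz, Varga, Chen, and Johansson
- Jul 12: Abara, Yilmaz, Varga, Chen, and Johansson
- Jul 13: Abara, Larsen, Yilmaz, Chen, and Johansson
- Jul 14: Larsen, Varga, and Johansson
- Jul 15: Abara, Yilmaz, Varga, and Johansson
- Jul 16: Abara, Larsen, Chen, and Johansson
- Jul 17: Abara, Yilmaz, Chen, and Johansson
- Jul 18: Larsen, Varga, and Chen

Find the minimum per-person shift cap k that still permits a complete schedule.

With 6 agents and 11 worker-slots to fill, someone must work at least ⌈11/6⌉ = 2 shifts, so k ≥ 2.
k = 2 works: Jul 9→Larsen, Jul 10→Varga, Jul 11→Chen, Jul 12→Chen+Johansson, Jul 13→Yilmaz, Jul 14→Larsen, Jul 15→Abara, Jul 16→Abara, Jul 17→Yilmaz, Jul 18→Varga.
Loads: Abara 2, Larsen 2, Yilmaz 2, Varga 2, Chen 2, Johansson 1 — all ≤ 2.

2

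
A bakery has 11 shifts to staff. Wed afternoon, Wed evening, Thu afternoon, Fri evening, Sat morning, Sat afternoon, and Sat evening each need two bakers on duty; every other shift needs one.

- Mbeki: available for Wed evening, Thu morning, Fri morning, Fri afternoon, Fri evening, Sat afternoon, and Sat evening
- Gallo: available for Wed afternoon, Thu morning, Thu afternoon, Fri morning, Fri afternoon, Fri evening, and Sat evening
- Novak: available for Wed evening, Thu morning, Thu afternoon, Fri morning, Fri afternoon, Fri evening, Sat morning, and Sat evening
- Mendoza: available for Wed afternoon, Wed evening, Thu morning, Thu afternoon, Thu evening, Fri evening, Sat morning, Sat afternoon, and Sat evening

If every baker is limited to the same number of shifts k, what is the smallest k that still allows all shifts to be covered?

With 4 bakers and 18 worker-slots to fill, someone must work at least ⌈18/4⌉ = 5 shifts, so k ≥ 5.
k = 5 works: Wed afternoon→Gallo+Mendoza, Wed evening→Mbeki+Novak, Thu morning→Mbeki, Thu afternoon→Gallo+Novak, Thu evening→Mendoza, Fri morning→Mbeki, Fri afternoon→Mbeki, Fri evening→Gallo+Novak, Sat morning→Novak+Mendoza, Sat afternoon→Mbeki+Mendoza, Sat evening→Gallo+Novak.
Loads: Mbeki 5, Gallo 4, Novak 5, Mendoza 4 — all ≤ 5.

5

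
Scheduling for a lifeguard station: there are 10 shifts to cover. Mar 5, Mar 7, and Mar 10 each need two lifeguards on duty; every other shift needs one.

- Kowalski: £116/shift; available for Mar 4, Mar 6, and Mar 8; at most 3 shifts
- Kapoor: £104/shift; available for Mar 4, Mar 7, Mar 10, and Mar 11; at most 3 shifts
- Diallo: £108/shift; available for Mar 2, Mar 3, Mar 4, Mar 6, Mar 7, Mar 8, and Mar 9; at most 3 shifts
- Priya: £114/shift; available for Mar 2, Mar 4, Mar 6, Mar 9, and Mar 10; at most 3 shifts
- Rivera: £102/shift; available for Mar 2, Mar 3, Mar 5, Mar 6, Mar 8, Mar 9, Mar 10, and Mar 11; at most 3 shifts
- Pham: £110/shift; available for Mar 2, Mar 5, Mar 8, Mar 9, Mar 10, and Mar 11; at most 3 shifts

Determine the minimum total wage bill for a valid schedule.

Mar 5 can only be covered by Rivera and Pham, so that assignment is forced.
Mar 7 can only be covered by Kapoor and Diallo, so that assignment is forced.
Picking the cheapest available lifeguard for each shift independently would cost £1346, but that ignores the shift limits.
An optimal schedule: Mar 2→Diallo, Mar 3→Rivera, Mar 4→Kapoor, Mar 5→Rivera+Pham, Mar 6→Diallo, Mar 7→Kapoor+Diallo, Mar 8→Pham, Mar 9→Pham, Mar 10→Kapoor+Priya, Mar 11→Rivera.
Total: 108 + 102 + 104 + 102 + 110 + 108 + 104 + 108 + 110 + 110 + 104 + 114 + 102 = £1386.

£1386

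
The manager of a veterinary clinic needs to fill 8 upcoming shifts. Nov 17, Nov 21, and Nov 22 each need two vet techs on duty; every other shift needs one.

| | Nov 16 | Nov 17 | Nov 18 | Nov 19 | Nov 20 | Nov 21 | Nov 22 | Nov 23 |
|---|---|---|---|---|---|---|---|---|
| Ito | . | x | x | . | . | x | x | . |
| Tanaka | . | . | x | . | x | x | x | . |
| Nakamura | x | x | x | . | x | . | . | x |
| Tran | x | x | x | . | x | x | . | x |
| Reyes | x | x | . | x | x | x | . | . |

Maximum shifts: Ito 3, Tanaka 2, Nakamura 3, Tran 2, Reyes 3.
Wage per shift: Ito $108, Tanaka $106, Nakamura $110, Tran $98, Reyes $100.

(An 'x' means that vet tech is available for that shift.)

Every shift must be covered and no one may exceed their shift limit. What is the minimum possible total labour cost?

$1142

Nov 19 can only be covered by Reyes, so that assignment is forced.
Nov 22 can only be covered by Ito and Tanaka, so that assignment is forced.
Picking the cheapest available vet tech for each shift independently would cost $1102, but that ignores the shift limits.
An optimal schedule: Nov 16→Tran, Nov 17→Ito+Nakamura, Nov 18→Tanaka, Nov 19→Reyes, Nov 20→Reyes, Nov 21→Reyes+Ito, Nov 22→Tanaka+Ito, Nov 23→Tran.
Total: 98 + 108 + 110 + 106 + 100 + 100 + 100 + 108 + 106 + 108 + 98 = $1142.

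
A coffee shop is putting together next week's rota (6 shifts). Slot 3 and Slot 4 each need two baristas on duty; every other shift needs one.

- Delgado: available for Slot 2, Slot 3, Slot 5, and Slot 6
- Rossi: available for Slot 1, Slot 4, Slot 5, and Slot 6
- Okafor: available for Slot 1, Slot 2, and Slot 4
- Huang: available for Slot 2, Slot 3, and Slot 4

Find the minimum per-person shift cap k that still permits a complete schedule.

With 4 baristas and 8 worker-slots to fill, someone must work at least ⌈8/4⌉ = 2 shifts, so k ≥ 2.
k = 2 works: Slot 1→Rossi, Slot 2→Okafor, Slot 3→Delgado+Huang, Slot 4→Okafor+Huang, Slot 5→Delgado, Slot 6→Rossi.
Loads: Delgado 2, Rossi 2, Okafor 2, Huang 2 — all ≤ 2.

2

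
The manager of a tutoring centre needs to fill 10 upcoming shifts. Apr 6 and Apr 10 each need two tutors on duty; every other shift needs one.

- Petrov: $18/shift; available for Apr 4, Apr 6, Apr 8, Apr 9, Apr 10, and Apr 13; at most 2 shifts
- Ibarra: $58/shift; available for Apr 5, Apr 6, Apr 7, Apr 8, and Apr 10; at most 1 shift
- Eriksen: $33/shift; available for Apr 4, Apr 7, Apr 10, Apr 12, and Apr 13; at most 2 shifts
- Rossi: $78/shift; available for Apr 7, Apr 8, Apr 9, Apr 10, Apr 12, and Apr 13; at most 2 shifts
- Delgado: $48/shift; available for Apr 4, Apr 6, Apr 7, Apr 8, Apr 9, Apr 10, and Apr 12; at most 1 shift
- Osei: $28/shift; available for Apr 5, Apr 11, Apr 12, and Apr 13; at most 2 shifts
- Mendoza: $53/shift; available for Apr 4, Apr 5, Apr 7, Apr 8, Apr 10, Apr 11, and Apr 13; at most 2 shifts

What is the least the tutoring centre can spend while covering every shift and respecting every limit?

$526

Picking the cheapest available tutor for each shift independently would cost $306, but that ignores the shift limits.
An optimal schedule: Apr 4→Eriksen, Apr 5→Ibarra, Apr 6→Petrov+Delgado, Apr 7→Rossi, Apr 8→Mendoza, Apr 9→Petrov, Apr 10→Rossi+Mendoza, Apr 11→Osei, Apr 12→Eriksen, Apr 13→Osei.
Total: 33 + 58 + 18 + 48 + 78 + 53 + 18 + 78 + 53 + 28 + 33 + 28 = $526.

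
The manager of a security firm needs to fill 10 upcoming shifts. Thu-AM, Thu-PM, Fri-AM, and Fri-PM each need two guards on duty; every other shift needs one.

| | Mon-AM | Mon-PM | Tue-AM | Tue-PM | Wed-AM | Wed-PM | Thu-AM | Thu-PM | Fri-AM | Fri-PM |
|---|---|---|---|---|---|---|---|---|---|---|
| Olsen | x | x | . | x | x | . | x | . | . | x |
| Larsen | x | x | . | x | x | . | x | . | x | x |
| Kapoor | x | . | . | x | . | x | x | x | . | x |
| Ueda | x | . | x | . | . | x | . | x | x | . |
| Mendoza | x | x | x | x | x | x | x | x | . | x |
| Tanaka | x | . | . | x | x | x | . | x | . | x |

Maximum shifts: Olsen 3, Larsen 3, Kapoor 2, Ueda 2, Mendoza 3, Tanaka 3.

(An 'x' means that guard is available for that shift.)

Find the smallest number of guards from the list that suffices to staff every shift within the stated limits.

14 slots to fill and no one can take more than 3, so at least ⌈14/3⌉ = 5 guards are needed.
Olsen, Larsen, Ueda, Mendoza, and Tanaka alone can cover everything: Mon-AM→Tanaka, Mon-PM→Olsen, Tue-AM→Ueda, Tue-PM→Olsen, Wed-AM→Larsen, Wed-PM→Mendoza, Thu-AM→Olsen+Larsen, Thu-PM→Mendoza+Tanaka, Fri-AM→Larsen+Ueda, Fri-PM→Mendoza+Tanaka.

5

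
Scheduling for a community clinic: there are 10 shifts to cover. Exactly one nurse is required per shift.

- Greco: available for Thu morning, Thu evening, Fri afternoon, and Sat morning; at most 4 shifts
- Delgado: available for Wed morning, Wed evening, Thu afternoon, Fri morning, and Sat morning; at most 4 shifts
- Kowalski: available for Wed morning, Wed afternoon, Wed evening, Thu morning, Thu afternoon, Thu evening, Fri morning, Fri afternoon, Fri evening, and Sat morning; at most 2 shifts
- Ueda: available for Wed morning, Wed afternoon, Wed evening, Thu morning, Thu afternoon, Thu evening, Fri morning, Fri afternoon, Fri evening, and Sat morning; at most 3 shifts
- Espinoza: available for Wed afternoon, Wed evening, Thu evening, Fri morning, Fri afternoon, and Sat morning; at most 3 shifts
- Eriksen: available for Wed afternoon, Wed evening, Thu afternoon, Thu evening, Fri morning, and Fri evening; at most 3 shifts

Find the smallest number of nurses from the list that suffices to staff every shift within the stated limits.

3

10 slots to fill and no one can take more than 4, so at least ⌈10/4⌉ = 3 nurses are needed.
Greco, Delgado, and Kowalski alone can cover everything: Wed morning→Delgado, Wed afternoon→Kowalski, Wed evening→Delgado, Thu morning→Greco, Thu afternoon→Delgado, Thu evening→Greco, Fri morning→Delgado, Fri afternoon→Greco, Fri evening→Kowalski, Sat morning→Greco.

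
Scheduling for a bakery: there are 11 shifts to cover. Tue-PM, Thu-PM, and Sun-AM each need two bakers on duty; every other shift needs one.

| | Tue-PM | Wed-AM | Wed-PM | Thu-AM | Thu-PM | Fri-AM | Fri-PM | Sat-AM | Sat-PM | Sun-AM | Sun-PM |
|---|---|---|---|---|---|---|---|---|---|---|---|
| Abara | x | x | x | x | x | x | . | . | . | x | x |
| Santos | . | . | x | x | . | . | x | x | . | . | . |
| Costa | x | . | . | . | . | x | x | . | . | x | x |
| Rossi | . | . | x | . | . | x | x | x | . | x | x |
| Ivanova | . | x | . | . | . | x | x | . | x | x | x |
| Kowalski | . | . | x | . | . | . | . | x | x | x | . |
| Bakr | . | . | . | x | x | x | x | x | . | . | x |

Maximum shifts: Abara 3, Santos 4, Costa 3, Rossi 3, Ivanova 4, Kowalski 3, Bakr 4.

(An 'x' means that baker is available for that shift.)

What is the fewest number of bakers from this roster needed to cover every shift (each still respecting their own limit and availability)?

14 slots to fill and no one can take more than 4, so at least ⌈14/4⌉ = 4 bakers are needed.
Abara, Costa, Ivanova, and Bakr alone can cover everything: Tue-PM→Abara+Costa, Wed-AM→Ivanova, Wed-PM→Abara, Thu-AM→Bakr, Thu-PM→Abara+Bakr, Fri-AM→Ivanova, Fri-PM→Costa, Sat-AM→Bakr, Sat-PM→Ivanova, Sun-AM→Costa+Ivanova, Sun-PM→Bakr.

4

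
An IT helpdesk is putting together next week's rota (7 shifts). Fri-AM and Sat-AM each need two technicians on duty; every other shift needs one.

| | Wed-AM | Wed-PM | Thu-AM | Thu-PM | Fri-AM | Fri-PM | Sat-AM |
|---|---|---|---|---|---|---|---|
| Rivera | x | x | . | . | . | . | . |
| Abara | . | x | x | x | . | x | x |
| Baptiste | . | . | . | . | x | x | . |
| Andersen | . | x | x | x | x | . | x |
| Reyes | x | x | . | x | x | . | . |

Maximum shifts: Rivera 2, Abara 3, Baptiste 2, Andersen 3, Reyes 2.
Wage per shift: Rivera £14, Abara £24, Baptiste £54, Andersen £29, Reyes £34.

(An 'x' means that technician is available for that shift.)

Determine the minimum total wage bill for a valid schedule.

Sat-AM can only be covered by Abara and Andersen, so that assignment is forced.
Picking the cheapest available technician for each shift independently would cost £216, but that ignores the shift limits.
An optimal schedule: Wed-AM→Rivera, Wed-PM→Rivera, Thu-AM→Abara, Thu-PM→Andersen, Fri-AM→Andersen+Reyes, Fri-PM→Abara, Sat-AM→Abara+Andersen.
Total: 14 + 14 + 24 + 29 + 29 + 34 + 24 + 24 + 29 = £221.

£221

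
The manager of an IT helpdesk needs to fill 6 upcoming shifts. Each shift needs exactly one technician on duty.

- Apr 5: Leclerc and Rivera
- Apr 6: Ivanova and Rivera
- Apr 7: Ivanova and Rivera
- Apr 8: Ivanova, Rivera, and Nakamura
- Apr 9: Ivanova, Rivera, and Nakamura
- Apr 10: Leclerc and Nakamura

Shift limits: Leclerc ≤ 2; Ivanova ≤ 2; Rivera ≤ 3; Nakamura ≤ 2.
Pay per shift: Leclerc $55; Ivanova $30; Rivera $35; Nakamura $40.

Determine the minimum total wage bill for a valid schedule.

$205

Picking the cheapest available technician for each shift independently would cost $195, but that ignores the shift limits.
An optimal schedule: Apr 5→Rivera, Apr 6→Ivanova, Apr 7→Ivanova, Apr 8→Rivera, Apr 9→Rivera, Apr 10→Nakamura.
Total: 35 + 30 + 30 + 35 + 35 + 40 = $205.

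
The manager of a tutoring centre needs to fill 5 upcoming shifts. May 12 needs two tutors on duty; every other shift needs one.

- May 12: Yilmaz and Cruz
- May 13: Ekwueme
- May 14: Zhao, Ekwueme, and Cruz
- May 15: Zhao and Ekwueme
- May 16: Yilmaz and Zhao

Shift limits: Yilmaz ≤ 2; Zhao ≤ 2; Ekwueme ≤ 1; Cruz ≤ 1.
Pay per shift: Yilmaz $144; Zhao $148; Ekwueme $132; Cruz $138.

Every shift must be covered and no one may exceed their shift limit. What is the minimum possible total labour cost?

May 12 can only be covered by Yilmaz and Cruz, so that assignment is forced.
May 13 can only be covered by Ekwueme, so that assignment is forced.
Picking the cheapest available tutor for each shift independently would cost $822, but that ignores the shift limits.
An optimal schedule: May 12→Yilmaz+Cruz, May 13→Ekwueme, May 14→Zhao, May 15→Zhao, May 16→Yilmaz.
Total: 144 + 138 + 132 + 148 + 148 + 144 = $854.

$854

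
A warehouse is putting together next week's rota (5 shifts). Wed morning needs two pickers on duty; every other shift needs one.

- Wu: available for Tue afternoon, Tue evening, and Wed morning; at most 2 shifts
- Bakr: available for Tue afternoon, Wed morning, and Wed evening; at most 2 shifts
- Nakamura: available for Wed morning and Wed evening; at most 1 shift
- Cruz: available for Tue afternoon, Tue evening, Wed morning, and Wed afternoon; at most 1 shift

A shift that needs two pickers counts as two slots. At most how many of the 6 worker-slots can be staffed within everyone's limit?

Total capacity across all pickers is 2+2+1+1 = 6, and 6 slots are needed, so at most 6 can be filled.
An assignment achieving 6: Tue afternoon→Wu, Tue evening→Wu, Wed morning→Bakr+Nakamura, Wed afternoon→Cruz, Wed evening→Bakr.
Loads: Wu 2/2, Bakr 2/2, Nakamura 1/1, Cruz 1/1.

6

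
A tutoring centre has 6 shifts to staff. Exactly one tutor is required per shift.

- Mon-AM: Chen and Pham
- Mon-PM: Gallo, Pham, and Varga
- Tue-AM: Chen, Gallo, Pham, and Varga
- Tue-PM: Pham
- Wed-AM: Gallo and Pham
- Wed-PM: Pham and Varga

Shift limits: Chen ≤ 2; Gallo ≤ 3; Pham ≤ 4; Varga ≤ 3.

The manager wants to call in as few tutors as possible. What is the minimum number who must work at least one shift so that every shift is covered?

6 slots to fill and no one can take more than 4, so at least ⌈6/4⌉ = 2 tutors are needed.
Chen and Pham alone can cover everything: Mon-AM→Chen, Mon-PM→Pham, Tue-AM→Chen, Tue-PM→Pham, Wed-AM→Pham, Wed-PM→Pham.

2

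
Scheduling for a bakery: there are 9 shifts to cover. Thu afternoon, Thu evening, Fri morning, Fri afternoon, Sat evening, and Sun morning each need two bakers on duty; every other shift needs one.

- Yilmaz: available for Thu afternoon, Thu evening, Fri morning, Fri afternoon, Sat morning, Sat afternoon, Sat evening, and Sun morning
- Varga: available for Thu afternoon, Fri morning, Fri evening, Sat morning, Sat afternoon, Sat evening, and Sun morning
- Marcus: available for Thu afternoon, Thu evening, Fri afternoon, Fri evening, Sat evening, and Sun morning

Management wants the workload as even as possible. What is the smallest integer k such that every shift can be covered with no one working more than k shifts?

With 3 bakers and 15 worker-slots to fill, someone must work at least ⌈15/3⌉ = 5 shifts, so k ≥ 5.
k = 5 works: Thu afternoon→Varga+Marcus, Thu evening→Yilmaz+Marcus, Fri morning→Yilmaz+Varga, Fri afternoon→Yilmaz+Marcus, Fri evening→Varga, Sat morning→Yilmaz, Sat afternoon→Yilmaz, Sat evening→Varga+Marcus, Sun morning→Varga+Marcus.
Loads: Yilmaz 5, Varga 5, Marcus 5 — all ≤ 5.

5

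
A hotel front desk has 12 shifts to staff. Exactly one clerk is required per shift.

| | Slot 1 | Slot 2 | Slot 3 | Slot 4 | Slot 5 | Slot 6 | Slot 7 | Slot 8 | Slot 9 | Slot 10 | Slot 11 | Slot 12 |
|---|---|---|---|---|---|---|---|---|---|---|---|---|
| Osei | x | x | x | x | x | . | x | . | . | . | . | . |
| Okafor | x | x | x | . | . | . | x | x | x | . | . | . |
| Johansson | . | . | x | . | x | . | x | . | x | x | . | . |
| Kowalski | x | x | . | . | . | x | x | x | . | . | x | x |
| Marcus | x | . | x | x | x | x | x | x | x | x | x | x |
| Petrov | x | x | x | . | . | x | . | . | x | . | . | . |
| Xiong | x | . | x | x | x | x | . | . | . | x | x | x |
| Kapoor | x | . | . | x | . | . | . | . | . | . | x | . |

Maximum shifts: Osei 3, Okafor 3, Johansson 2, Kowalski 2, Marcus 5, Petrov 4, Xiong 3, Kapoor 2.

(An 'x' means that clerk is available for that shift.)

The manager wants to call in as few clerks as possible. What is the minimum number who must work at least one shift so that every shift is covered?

3

12 slots to fill and no one can take more than 5, so at least ⌈12/5⌉ = 3 clerks are needed.
Osei, Marcus, and Petrov alone can cover everything: Slot 1→Petrov, Slot 2→Osei, Slot 3→Petrov, Slot 4→Osei, Slot 5→Osei, Slot 6→Petrov, Slot 7→Marcus, Slot 8→Marcus, Slot 9→Petrov, Slot 10→Marcus, Slot 11→Marcus, Slot 12→Marcus.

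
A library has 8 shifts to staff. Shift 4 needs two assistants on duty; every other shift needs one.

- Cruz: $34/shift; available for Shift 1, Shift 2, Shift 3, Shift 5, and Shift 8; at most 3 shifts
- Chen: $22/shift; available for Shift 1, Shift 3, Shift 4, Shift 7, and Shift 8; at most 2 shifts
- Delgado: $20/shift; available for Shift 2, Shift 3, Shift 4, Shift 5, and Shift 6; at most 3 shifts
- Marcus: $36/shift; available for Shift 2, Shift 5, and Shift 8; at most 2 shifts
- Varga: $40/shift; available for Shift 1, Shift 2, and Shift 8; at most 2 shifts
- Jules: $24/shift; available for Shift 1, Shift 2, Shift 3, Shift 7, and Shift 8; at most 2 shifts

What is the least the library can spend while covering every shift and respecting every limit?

$220

Shift 4 can only be covered by Chen and Delgado, so that assignment is forced.
Shift 6 can only be covered by Delgado, so that assignment is forced.
Picking the cheapest available assistant for each shift independently would cost $188, but that ignores the shift limits.
An optimal schedule: Shift 1→Jules, Shift 2→Cruz, Shift 3→Jules, Shift 4→Delgado+Chen, Shift 5→Delgado, Shift 6→Delgado, Shift 7→Chen, Shift 8→Cruz.
Total: 24 + 34 + 24 + 20 + 22 + 20 + 20 + 22 + 34 = $220.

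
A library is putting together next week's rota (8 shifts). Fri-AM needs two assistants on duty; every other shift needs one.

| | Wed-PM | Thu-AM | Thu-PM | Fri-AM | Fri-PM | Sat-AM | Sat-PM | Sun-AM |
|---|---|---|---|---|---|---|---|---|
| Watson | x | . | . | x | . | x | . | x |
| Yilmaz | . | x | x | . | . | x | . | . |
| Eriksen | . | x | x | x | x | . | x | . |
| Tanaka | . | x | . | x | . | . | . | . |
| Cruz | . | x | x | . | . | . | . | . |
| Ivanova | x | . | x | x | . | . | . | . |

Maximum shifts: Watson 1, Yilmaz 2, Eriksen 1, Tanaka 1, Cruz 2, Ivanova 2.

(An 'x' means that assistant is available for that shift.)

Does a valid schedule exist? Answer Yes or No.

No

Total capacity is 9 and 9 slots are needed, so capacity alone doesn't rule it out.
Shifts {Fri-PM, Sat-PM} need 2 worker-slots in total, but the assistants available for any of those shifts (Eriksen) can supply at most 1 among them. So no valid schedule exists.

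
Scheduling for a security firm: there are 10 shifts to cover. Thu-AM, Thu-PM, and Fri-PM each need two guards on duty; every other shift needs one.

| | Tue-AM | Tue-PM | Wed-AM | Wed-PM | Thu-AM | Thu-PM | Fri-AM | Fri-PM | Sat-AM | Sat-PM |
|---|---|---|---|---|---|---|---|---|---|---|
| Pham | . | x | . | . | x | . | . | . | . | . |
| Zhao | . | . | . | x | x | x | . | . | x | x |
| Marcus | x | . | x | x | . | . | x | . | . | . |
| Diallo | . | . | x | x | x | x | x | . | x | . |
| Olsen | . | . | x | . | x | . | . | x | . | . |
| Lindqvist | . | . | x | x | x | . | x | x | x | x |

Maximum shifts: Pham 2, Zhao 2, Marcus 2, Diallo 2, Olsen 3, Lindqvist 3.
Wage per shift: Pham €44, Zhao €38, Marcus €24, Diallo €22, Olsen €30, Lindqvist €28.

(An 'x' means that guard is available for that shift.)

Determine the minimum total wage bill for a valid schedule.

€386

Tue-AM can only be covered by Marcus, so that assignment is forced.
Tue-PM can only be covered by Pham, so that assignment is forced.
Thu-PM can only be covered by Zhao and Diallo, so that assignment is forced.
Picking the cheapest available guard for each shift independently would cost €352, but that ignores the shift limits.
An optimal schedule: Tue-AM→Marcus, Tue-PM→Pham, Wed-AM→Olsen, Wed-PM→Marcus, Thu-AM→Olsen+Zhao, Thu-PM→Diallo+Zhao, Fri-AM→Diallo, Fri-PM→Lindqvist+Olsen, Sat-AM→Lindqvist, Sat-PM→Lindqvist.
Total: 24 + 44 + 30 + 24 + 30 + 38 + 22 + 38 + 22 + 28 + 30 + 28 + 28 = €386.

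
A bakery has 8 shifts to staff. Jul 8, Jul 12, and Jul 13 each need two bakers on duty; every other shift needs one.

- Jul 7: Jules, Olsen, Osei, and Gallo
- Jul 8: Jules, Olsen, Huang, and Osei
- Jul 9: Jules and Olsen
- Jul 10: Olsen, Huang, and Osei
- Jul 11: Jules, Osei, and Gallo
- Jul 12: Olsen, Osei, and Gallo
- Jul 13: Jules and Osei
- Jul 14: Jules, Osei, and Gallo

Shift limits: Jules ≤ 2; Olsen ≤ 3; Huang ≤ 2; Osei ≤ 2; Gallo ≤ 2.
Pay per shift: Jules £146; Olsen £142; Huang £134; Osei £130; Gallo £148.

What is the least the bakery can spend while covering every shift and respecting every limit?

Jul 13 can only be covered by Jules and Osei, so that assignment is forced.
Picking the cheapest available baker for each shift independently would cost £1474, but that ignores the shift limits.
An optimal schedule: Jul 7→Olsen, Jul 8→Olsen+Huang, Jul 9→Jules, Jul 10→Huang, Jul 11→Osei, Jul 12→Olsen+Gallo, Jul 13→Jules+Osei, Jul 14→Gallo.
Total: 142 + 142 + 134 + 146 + 134 + 130 + 142 + 148 + 146 + 130 + 148 = £1542.

£1542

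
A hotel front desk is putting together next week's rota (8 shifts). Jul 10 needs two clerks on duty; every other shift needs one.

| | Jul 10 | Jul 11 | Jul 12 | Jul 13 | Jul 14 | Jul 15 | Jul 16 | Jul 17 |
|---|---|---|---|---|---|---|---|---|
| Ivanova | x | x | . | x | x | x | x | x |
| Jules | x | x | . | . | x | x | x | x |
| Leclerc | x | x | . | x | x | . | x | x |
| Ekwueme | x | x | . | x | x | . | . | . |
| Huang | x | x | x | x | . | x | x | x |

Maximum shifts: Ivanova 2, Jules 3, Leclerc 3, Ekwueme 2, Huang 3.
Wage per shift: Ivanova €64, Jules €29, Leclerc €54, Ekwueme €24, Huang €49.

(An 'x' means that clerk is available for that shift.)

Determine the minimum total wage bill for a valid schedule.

€336

Jul 12 can only be covered by Huang, so that assignment is forced.
Picking the cheapest available clerk for each shift independently would cost €261, but that ignores the shift limits.
An optimal schedule: Jul 10→Huang+Leclerc, Jul 11→Huang, Jul 12→Huang, Jul 13→Ekwueme, Jul 14→Ekwueme, Jul 15→Jules, Jul 16→Jules, Jul 17→Jules.
Total: 49 + 54 + 49 + 49 + 24 + 24 + 29 + 29 + 29 = €336.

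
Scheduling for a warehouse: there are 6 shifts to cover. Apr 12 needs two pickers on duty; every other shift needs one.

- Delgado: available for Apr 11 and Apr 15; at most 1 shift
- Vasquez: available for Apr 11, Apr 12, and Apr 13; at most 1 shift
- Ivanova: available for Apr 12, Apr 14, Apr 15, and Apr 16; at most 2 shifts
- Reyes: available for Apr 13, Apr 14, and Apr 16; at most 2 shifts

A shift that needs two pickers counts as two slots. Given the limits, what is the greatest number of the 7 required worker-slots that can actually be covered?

Total capacity across all pickers is 1+1+2+2 = 6, and 7 slots are needed, so at most 6 can be filled.
An assignment achieving 6: Apr 11→Delgado, Apr 12→Vasquez+Ivanova, Apr 13→Reyes, Apr 14→Ivanova, Apr 16→Reyes.
Loads: Delgado 1/1, Vasquez 1/1, Ivanova 2/2, Reyes 2/2.

6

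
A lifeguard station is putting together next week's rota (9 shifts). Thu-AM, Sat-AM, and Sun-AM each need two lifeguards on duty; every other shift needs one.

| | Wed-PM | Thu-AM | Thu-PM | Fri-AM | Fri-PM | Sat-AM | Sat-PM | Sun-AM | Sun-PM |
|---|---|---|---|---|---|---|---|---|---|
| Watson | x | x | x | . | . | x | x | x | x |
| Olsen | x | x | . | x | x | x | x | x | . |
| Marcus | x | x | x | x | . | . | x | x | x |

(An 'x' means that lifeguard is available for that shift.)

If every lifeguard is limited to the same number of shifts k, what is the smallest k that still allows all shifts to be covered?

4

With 3 lifeguards and 12 worker-slots to fill, someone must work at least ⌈12/3⌉ = 4 shifts, so k ≥ 4.
k = 4 works: Wed-PM→Marcus, Thu-AM→Watson+Marcus, Thu-PM→Watson, Fri-AM→Olsen, Fri-PM→Olsen, Sat-AM→Watson+Olsen, Sat-PM→Marcus, Sun-AM→Olsen+Marcus, Sun-PM→Watson.
Loads: Watson 4, Olsen 4, Marcus 4 — all ≤ 4.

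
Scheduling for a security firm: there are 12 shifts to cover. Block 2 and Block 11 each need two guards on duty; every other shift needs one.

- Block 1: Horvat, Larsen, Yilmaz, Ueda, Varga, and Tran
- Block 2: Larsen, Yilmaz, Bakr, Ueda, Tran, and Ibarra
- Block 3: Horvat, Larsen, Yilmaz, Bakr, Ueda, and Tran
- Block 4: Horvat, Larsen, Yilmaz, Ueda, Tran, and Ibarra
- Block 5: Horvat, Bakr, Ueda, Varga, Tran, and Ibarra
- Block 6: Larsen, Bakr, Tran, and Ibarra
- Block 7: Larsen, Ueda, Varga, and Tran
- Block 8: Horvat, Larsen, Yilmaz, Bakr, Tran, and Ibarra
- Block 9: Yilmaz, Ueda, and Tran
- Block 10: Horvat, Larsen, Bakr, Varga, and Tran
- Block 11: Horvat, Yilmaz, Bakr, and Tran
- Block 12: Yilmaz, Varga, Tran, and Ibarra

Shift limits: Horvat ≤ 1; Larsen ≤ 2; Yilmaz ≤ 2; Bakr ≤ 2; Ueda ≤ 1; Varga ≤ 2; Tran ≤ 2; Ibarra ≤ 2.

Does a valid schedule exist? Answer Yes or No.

Yes

One valid schedule: Block 1→Varga, Block 2→Tran+Ibarra, Block 3→Bakr, Block 4→Ueda, Block 5→Varga, Block 6→Larsen, Block 7→Larsen, Block 8→Ibarra, Block 9→Yilmaz, Block 10→Horvat, Block 11→Bakr+Tran, Block 12→Yilmaz.
Loads: Horvat 1/1, Larsen 2/2, Yilmaz 2/2, Bakr 2/2, Ueda 1/1, Varga 2/2, Tran 2/2, Ibarra 2/2 — all within limits.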